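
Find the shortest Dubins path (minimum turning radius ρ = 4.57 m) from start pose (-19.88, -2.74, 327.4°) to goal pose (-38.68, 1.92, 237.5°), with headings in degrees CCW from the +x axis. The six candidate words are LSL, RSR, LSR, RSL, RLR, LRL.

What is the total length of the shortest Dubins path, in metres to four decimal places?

37.4821 m

Let ψ = atan2(Δy, Δx) = atan2(4.66, -18.80) = 166.0785° be the start→goal bearing.
Normalize: d = |goal − start| / ρ = 19.368934/4.57 = 4.238279, α = (θ_start − ψ) mod 360° = 161.3215° = 2.815590 rad, β = (θ_goal − ψ) mod 360° = 71.4215° = 1.246539 rad.
Common terms: sin α = 0.320258, cos α = -0.947330, sin β = 0.947888, cos β = 0.318604, cos(α−β) = 0.001745, d² = 17.963007. Work in radians in the unit-radius frame; every candidate has L = ρ·(t + p + q).
LSL: p² = 2 + d² − 2cos(α−β) + 2d(sin α − sin β) = 14.639379; p = √p² = 3.826144; φ = atan2(cos β − cos α, d + sin α − sin β) = 0.337219 rad; t = (φ − α) mod 2π = 3.804814 rad, q = (β − φ) mod 2π = 0.909320 rad → L = 4.57·(3.804814 + 3.826144 + 0.909320) = 4.57·8.540278 = 39.029073 m
RSR: p² = 2 + d² − 2cos(α−β) + 2d(sin β − sin α) = 25.279653; p = √p² = 5.027888; φ = atan2(cos α − cos β, d − sin α + sin β) = -0.254522 rad; t = (α − φ) mod 2π = 3.070112 rad, q = (φ − β) mod 2π = 4.782124 rad → L = 4.57·(3.070112 + 5.027888 + 4.782124) = 4.57·12.880124 = 58.862166 m
LSR: p² = d² − 2 + 2cos(α−β) + 2d(sin α + sin β) = 26.716011; p = √p² = 5.168753; φ = atan2(−cos α − cos β, d + sin α + sin β) − atan2(−2, p) = 0.482886 rad; t = (φ − α) mod 2π = 3.950481 rad, q = (φ − β) mod 2π = 5.519532 rad → L = 4.57·(3.950481 + 5.168753 + 5.519532) = 4.57·14.638766 = 66.899159 m
RSL: p² = d² − 2 + 2cos(α−β) − 2d(sin α + sin β) = 5.216984; p = √p² = 2.284072; φ = atan2(cos α + cos β, d − sin α − sin β) − atan2(2, p) = -0.927790 rad; t = (α − φ) mod 2π = 3.743380 rad, q = (β − φ) mod 2π = 2.174329 rad → L = 4.57·(3.743380 + 2.284072 + 2.174329) = 4.57·8.201781 = 37.482139 m
RLR: c = (6 − d² + 2cos(α−β) + 2d(sin α − sin β))/8 = -2.159957, |c| > 1 → infeasible
LRL: c = (6 − d² + 2cos(α−β) − 2d(sin α − sin β))/8 = -0.829922; p = 2π − arccos c = 3.733420 rad; φ = atan2(cos β − cos α, d + sin α − sin β) = 0.337219 rad; t = (φ − α + p/2) mod 2π = 5.671524 rad, q = (β − α − t + p) mod 2π = 2.776030 rad → L = 4.57·(5.671524 + 3.733420 + 2.776030) = 4.57·12.180975 = 55.667056 m
Shortest: RSL with L = 37.482139 m ≈ 37.4821 m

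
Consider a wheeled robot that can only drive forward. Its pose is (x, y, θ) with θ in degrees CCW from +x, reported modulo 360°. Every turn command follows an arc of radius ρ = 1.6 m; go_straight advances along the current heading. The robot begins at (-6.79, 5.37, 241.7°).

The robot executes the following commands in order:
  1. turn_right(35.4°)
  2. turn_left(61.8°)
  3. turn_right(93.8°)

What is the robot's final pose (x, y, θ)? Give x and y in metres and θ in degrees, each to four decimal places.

set_pose: (x, y, θ) = (-6.7900, 5.3700, 241.7000°), ρ = 1.6
turn_right(35.4°): centre at ρ to the right, rotate −35.4° → (-7.4898, 4.6942, 206.3000°)
turn_left(61.8°): centre at ρ to the left, rotate +61.8° → (-8.3801, 3.3128, 268.1000°)
turn_right(93.8°): centre at ρ to the right, rotate −93.8° → (-10.1381, 1.7738, 174.3000°)

(-10.1381, 1.7738, 174.3000°)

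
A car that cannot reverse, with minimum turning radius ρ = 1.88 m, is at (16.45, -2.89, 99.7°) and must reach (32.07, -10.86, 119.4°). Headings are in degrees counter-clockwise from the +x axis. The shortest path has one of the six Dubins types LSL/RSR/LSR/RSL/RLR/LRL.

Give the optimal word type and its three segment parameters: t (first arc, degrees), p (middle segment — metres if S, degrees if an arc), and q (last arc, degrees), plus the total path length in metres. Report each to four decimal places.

RSL: t = 151.2035°, p = 14.7578 m, q = 170.9035°, L = 25.3268 m

Let ψ = atan2(Δy, Δx) = atan2(-7.97, 15.62) = -27.0326° be the start→goal bearing.
Normalize: d = |goal − start| / ρ = 17.535829/1.88 = 9.327569, α = (θ_start − ψ) mod 360° = 126.7326° = 2.211902 rad, β = (θ_goal − ψ) mod 360° = 146.4326° = 2.555732 rad.
Common terms: sin α = 0.801435, cos α = -0.598082, sin β = 0.552917, cos β = -0.833236, cos(α−β) = 0.941471, d² = 87.003537. Work in radians in the unit-radius frame; every candidate has L = ρ·(t + p + q).
LSL: p² = 2 + d² − 2cos(α−β) + 2d(sin α − sin β) = 91.756735; p = √p² = 9.578974; φ = atan2(cos β − cos α, d + sin α − sin β) = -0.024552 rad; t = (φ − α) mod 2π = 4.046732 rad, q = (β − φ) mod 2π = 2.580283 rad → L = 1.88·(4.046732 + 9.578974 + 2.580283) = 1.88·16.205989 = 30.467259 m
RSR: p² = 2 + d² − 2cos(α−β) + 2d(sin β − sin α) = 82.484456; p = √p² = 9.082095; φ = atan2(cos α − cos β, d − sin α + sin β) = 0.025895 rad; t = (α − φ) mod 2π = 2.186007 rad, q = (φ − β) mod 2π = 3.753349 rad → L = 1.88·(2.186007 + 9.082095 + 3.753349) = 1.88·15.021451 = 28.240328 m
LSR: p² = d² − 2 + 2cos(α−β) + 2d(sin α + sin β) = 112.152100; p = √p² = 10.590189; φ = atan2(−cos α − cos β, d + sin α + sin β) − atan2(−2, p) = 0.319857 rad; t = (φ − α) mod 2π = 4.391140 rad, q = (φ − β) mod 2π = 4.047310 rad → L = 1.88·(4.391140 + 10.590189 + 4.047310) = 1.88·19.028639 = 35.773842 m
RSL: p² = d² − 2 + 2cos(α−β) − 2d(sin α + sin β) = 61.620856; p = √p² = 7.849895; φ = atan2(cos α + cos β, d − sin α − sin β) − atan2(2, p) = -0.427097 rad; t = (α − φ) mod 2π = 2.638999 rad, q = (β − φ) mod 2π = 2.982828 rad → L = 1.88·(2.638999 + 7.849895 + 2.982828) = 1.88·13.471722 = 25.326838 m
RLR: c = (6 − d² + 2cos(α−β) + 2d(sin α − sin β))/8 = -9.310557, |c| > 1 → infeasible
LRL: c = (6 − d² + 2cos(α−β) − 2d(sin α − sin β))/8 = -10.469592, |c| > 1 → infeasible
Shortest: RSL with L = 25.326838 m ≈ 25.3268 m
Convert RSL to answer units (arcs ×180/π): t = 2.638999·180/π = 151.2035°, p = ρ·p = 1.88·7.849895 = 14.7578 m, q = 2.982828·180/π = 170.9035°, L = 25.3268 m.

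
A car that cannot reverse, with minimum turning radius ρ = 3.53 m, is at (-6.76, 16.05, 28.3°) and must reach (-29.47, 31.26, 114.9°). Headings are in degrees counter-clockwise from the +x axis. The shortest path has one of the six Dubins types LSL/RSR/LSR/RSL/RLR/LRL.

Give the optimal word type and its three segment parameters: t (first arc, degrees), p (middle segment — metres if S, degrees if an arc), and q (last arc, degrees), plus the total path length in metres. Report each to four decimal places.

LSR: t = 132.7498°, p = 21.2807 m, q = 46.1498°, L = 32.3027 m

Let ψ = atan2(Δy, Δx) = atan2(15.21, -22.71) = 146.1878° be the start→goal bearing.
Normalize: d = |goal − start| / ρ = 27.332914/3.53 = 7.743035, α = (θ_start − ψ) mod 360° = 242.1122° = 4.225654 rad, β = (θ_goal − ψ) mod 360° = 328.7122° = 5.737109 rad.
Common terms: sin α = -0.883865, cos α = -0.467742, sin β = -0.519338, cos β = 0.854569, cos(α−β) = 0.059306, d² = 59.954594. Work in radians in the unit-radius frame; every candidate has L = ρ·(t + p + q).
LSL: p² = 2 + d² − 2cos(α−β) + 2d(sin α − sin β) = 56.190888; p = √p² = 7.496058; φ = atan2(cos β − cos α, d + sin α − sin β) = 0.177329 rad; t = (φ − α) mod 2π = 2.234860 rad, q = (β − φ) mod 2π = 5.559781 rad → L = 3.53·(2.234860 + 7.496058 + 5.559781) = 3.53·15.290699 = 53.976166 m
RSR: p² = 2 + d² − 2cos(α−β) + 2d(sin β − sin α) = 67.481074; p = √p² = 8.214686; φ = atan2(cos α − cos β, d − sin α + sin β) = -0.161673 rad; t = (α − φ) mod 2π = 4.387327 rad, q = (φ − β) mod 2π = 0.384403 rad → L = 3.53·(4.387327 + 8.214686 + 0.384403) = 3.53·12.986417 = 45.842051 m
LSR: p² = d² − 2 + 2cos(α−β) + 2d(sin α + sin β) = 36.343111; p = √p² = 6.028525; φ = atan2(−cos α − cos β, d + sin α + sin β) − atan2(−2, p) = 0.259391 rad; t = (φ − α) mod 2π = 2.316922 rad, q = (φ − β) mod 2π = 0.805466 rad → L = 3.53·(2.316922 + 6.028525 + 0.805466) = 3.53·9.150913 = 32.302723 m
RSL: p² = d² − 2 + 2cos(α−β) − 2d(sin α + sin β) = 79.803302; p = √p² = 8.933269; φ = atan2(cos α + cos β, d − sin α − sin β) − atan2(2, p) = -0.177982 rad; t = (α − φ) mod 2π = 4.403636 rad, q = (β − φ) mod 2π = 5.915091 rad → L = 3.53·(4.403636 + 8.933269 + 5.915091) = 3.53·19.251997 = 67.959549 m
RLR: c = (6 − d² + 2cos(α−β) + 2d(sin α − sin β))/8 = -7.435134, |c| > 1 → infeasible
LRL: c = (6 − d² + 2cos(α−β) − 2d(sin α − sin β))/8 = -6.023861, |c| > 1 → infeasible
Shortest: LSR with L = 32.302723 m ≈ 32.3027 m
Convert LSR to answer units (arcs ×180/π): t = 2.316922·180/π = 132.7498°, p = ρ·p = 3.53·6.028525 = 21.2807 m, q = 0.805466·180/π = 46.1498°, L = 32.3027 m.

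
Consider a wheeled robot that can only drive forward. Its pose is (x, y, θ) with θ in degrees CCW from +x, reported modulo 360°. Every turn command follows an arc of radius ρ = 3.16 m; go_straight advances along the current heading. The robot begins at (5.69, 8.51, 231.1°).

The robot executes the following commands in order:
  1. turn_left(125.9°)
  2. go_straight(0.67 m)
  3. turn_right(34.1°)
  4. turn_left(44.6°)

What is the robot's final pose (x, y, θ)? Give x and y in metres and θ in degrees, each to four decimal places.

set_pose: (x, y, θ) = (5.6900, 8.5100, 231.1000°), ρ = 3.16
turn_left(125.9°): centre at ρ to the left, rotate +125.9° → (7.9839, 3.3700, 357.0000°)
go_straight(0.67): x += 0.67·cos θ, y += 0.67·sin θ → (8.6529, 3.3349, 357.0000°)
turn_right(34.1°): centre at ρ to the right, rotate −34.1° → (10.3937, 2.6996, 322.9000°)
turn_left(44.6°): centre at ρ to the left, rotate +44.6° → (12.7123, 2.0870, 367.5000° ≡ 7.5000°)

(12.7123, 2.0870, 7.5000°)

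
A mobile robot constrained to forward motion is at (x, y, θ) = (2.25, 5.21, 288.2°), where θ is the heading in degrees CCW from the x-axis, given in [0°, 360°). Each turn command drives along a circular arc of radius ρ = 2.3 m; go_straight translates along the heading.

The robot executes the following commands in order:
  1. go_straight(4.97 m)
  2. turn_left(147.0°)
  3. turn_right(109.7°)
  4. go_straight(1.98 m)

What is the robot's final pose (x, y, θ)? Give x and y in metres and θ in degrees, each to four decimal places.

(13.3691, 0.8060, 325.5000°)

set_pose: (x, y, θ) = (2.2500, 5.2100, 288.2000°), ρ = 2.3
go_straight(4.97): x += 4.97·cos θ, y += 4.97·sin θ → (3.8023, 0.4886, 288.2000°)
turn_left(147.0°): centre at ρ to the left, rotate +147.0° → (8.2109, 0.6195, 435.2000° ≡ 75.2000°)
turn_right(109.7°): centre at ρ to the right, rotate −109.7° → (11.7374, 1.9274, -34.5000° ≡ 325.5000°)
go_straight(1.98): x += 1.98·cos θ, y += 1.98·sin θ → (13.3691, 0.8060, 325.5000°)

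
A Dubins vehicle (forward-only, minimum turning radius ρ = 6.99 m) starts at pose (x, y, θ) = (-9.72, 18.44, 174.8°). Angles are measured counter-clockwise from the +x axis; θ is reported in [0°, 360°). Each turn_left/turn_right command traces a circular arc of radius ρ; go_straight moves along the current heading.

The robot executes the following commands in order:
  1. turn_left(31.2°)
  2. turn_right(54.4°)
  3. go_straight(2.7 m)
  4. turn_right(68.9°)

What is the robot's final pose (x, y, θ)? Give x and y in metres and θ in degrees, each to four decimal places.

set_pose: (x, y, θ) = (-9.7200, 18.4400, 174.8000°), ρ = 6.99
turn_left(31.2°): centre at ρ to the left, rotate +31.2° → (-13.4177, 17.7613, 206.0000°)
turn_right(54.4°): centre at ρ to the right, rotate −54.4° → (-19.8066, 17.8952, 151.6000°)
go_straight(2.7): x += 2.7·cos θ, y += 2.7·sin θ → (-22.1816, 19.1794, 151.6000°)
turn_right(68.9°): centre at ρ to the right, rotate −68.9° → (-25.7903, 26.2163, 82.7000°)

(-25.7903, 26.2163, 82.7000°)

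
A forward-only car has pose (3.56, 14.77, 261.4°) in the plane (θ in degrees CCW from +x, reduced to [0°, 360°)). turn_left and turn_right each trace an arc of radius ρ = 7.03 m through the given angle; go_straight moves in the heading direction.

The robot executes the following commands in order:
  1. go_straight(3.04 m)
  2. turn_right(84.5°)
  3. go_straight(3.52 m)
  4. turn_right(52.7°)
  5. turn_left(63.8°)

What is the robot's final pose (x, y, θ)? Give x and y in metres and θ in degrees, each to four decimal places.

set_pose: (x, y, θ) = (3.5600, 14.7700, 261.4000°), ρ = 7.03
go_straight(3.04): x += 3.04·cos θ, y += 3.04·sin θ → (3.1054, 11.7642, 261.4000°)
turn_right(84.5°): centre at ρ to the right, rotate −84.5° → (-4.2257, 5.7957, 176.9000°)
go_straight(3.52): x += 3.52·cos θ, y += 3.52·sin θ → (-7.7406, 5.9861, 176.9000°)
turn_right(52.7°): centre at ρ to the right, rotate −52.7° → (-13.1748, 9.0543, 124.2000°)
turn_left(63.8°): centre at ρ to the left, rotate +63.8° → (-19.9675, 12.0645, 188.0000°)

(-19.9675, 12.0645, 188.0000°)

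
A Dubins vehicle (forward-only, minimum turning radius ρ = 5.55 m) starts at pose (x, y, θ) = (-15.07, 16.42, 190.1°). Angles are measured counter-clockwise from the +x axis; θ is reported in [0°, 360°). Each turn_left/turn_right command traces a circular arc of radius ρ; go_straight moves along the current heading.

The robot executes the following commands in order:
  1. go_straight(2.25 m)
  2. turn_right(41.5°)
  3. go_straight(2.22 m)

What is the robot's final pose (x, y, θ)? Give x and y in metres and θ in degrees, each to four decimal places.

set_pose: (x, y, θ) = (-15.0700, 16.4200, 190.1000°), ρ = 5.55
go_straight(2.25): x += 2.25·cos θ, y += 2.25·sin θ → (-17.2851, 16.0254, 190.1000°)
turn_right(41.5°): centre at ρ to the right, rotate −41.5° → (-21.1500, 16.7522, 148.6000°)
go_straight(2.22): x += 2.22·cos θ, y += 2.22·sin θ → (-23.0449, 17.9089, 148.6000°)

(-23.0449, 17.9089, 148.6000°)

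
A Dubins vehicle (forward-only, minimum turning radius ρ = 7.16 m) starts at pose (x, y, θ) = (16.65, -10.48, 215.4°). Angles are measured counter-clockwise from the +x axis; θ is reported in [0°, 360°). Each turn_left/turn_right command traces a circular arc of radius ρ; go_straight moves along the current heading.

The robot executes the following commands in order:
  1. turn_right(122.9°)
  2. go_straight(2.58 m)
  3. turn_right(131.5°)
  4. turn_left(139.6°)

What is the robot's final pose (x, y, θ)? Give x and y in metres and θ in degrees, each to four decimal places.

(28.4395, 10.3797, 100.6000°)

set_pose: (x, y, θ) = (16.6500, -10.4800, 215.4000°), ρ = 7.16
turn_right(122.9°): centre at ρ to the right, rotate −122.9° → (5.3492, -4.9560, 92.5000°)
go_straight(2.58): x += 2.58·cos θ, y += 2.58·sin θ → (5.2366, -2.3785, 92.5000°)
turn_right(131.5°): centre at ρ to the right, rotate −131.5° → (16.8957, 3.4982, -39.0000° ≡ 321.0000°)
turn_left(139.6°): centre at ρ to the left, rotate +139.6° → (28.4395, 10.3797, 460.6000° ≡ 100.6000°)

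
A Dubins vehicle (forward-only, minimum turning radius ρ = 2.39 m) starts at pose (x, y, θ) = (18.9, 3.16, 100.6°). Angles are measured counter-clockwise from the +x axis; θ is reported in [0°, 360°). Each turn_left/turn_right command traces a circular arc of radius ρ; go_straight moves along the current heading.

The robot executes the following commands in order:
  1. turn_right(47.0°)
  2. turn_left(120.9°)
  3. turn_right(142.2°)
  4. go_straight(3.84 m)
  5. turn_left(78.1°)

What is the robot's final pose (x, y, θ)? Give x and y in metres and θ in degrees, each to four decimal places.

(20.7917, 18.1195, 110.4000°)

set_pose: (x, y, θ) = (18.9000, 3.1600, 100.6000°), ρ = 2.39
turn_right(47.0°): centre at ρ to the right, rotate −47.0° → (19.3255, 5.0179, 53.6000°)
turn_left(120.9°): centre at ρ to the left, rotate +120.9° → (17.6309, 8.8152, 174.5000°)
turn_right(142.2°): centre at ρ to the right, rotate −142.2° → (16.5829, 13.2144, 32.3000°)
go_straight(3.84): x += 3.84·cos θ, y += 3.84·sin θ → (19.8287, 15.2663, 32.3000°)
turn_left(78.1°): centre at ρ to the left, rotate +78.1° → (20.7917, 18.1195, 110.4000°)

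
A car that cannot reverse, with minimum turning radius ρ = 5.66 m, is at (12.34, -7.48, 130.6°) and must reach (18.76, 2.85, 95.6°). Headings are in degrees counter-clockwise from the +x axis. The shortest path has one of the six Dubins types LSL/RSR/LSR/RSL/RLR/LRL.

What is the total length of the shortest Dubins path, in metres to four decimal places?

Let ψ = atan2(Δy, Δx) = atan2(10.33, 6.42) = 58.1394° be the start→goal bearing.
Normalize: d = |goal − start| / ρ = 12.162455/5.66 = 2.148844, α = (θ_start − ψ) mod 360° = 72.4606° = 1.264676 rad, β = (θ_goal − ψ) mod 360° = 37.4606° = 0.653810 rad.
Common terms: sin α = 0.953510, cos α = 0.301362, sin β = 0.608215, cos β = 0.793772, cos(α−β) = 0.819152, d² = 4.617529. Work in radians in the unit-radius frame; every candidate has L = ρ·(t + p + q).
LSL: p² = 2 + d² − 2cos(α−β) + 2d(sin α − sin β) = 6.463192; p = √p² = 2.542281; φ = atan2(cos β − cos α, d + sin α − sin β) = 0.194920 rad; t = (φ − α) mod 2π = 5.213430 rad, q = (β − φ) mod 2π = 0.458890 rad → L = 5.66·(5.213430 + 2.542281 + 0.458890) = 5.66·8.214601 = 46.494641 m
RSR: p² = 2 + d² − 2cos(α−β) + 2d(sin β − sin α) = 3.495257; p = √p² = 1.869561; φ = atan2(cos α − cos β, d − sin α + sin β) = -0.266527 rad; t = (α − φ) mod 2π = 1.531203 rad, q = (φ − β) mod 2π = 5.362848 rad → L = 5.66·(1.531203 + 1.869561 + 5.362848) = 5.66·8.763611 = 49.602039 m
LSR: p² = d² − 2 + 2cos(α−β) + 2d(sin α + sin β) = 10.967639; p = √p² = 3.311743; φ = atan2(−cos α − cos β, d + sin α + sin β) − atan2(−2, p) = 0.256299 rad; t = (φ − α) mod 2π = 5.274809 rad, q = (φ − β) mod 2π = 5.885674 rad → L = 5.66·(5.274809 + 3.311743 + 5.885674) = 5.66·14.472226 = 81.912800 m
RSL: p² = d² − 2 + 2cos(α−β) − 2d(sin α + sin β) = -2.455973 < 0 → infeasible
RLR: c = (6 − d² + 2cos(α−β) + 2d(sin α − sin β))/8 = 0.563093; p = 2π − arccos c = 5.310513 rad; φ = atan2(cos α − cos β, d − sin α + sin β) = -0.266527 rad; t = (α − φ + p/2) mod 2π = 4.186459 rad, q = (α − β − t + p) mod 2π = 1.734919 rad → L = 5.66·(4.186459 + 5.310513 + 1.734919) = 5.66·11.231891 = 63.572500 m
LRL: c = (6 − d² + 2cos(α−β) − 2d(sin α − sin β))/8 = 0.192101; p = 2π − arccos c = 4.905692 rad; φ = atan2(cos β − cos α, d + sin α − sin β) = 0.194920 rad; t = (φ − α + p/2) mod 2π = 1.383090 rad, q = (β − α − t + p) mod 2π = 2.911736 rad → L = 5.66·(1.383090 + 4.905692 + 2.911736) = 5.66·9.200518 = 52.074931 m
Shortest: LSL with L = 46.494641 m ≈ 46.4946 m

46.4946 m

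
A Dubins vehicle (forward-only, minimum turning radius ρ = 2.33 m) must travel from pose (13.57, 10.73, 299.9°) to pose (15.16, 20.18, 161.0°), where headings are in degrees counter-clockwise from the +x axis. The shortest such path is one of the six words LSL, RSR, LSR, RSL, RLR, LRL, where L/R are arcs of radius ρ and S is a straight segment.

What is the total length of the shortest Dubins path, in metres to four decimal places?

15.1917 m

Let ψ = atan2(Δy, Δx) = atan2(9.45, 1.59) = 80.4492° be the start→goal bearing.
Normalize: d = |goal − start| / ρ = 9.582828/2.33 = 4.112802, α = (θ_start − ψ) mod 360° = 219.4508° = 3.830139 rad, β = (θ_goal − ψ) mod 360° = 80.5508° = 1.405876 rad.
Common terms: sin α = -0.635415, cos α = -0.772171, sin β = 0.986432, cos β = 0.164173, cos(α−β) = -0.753563, d² = 16.915139. Work in radians in the unit-radius frame; every candidate has L = ρ·(t + p + q).
LSL: p² = 2 + d² − 2cos(α−β) + 2d(sin α − sin β) = 7.081598; p = √p² = 2.661127; φ = atan2(cos β − cos α, d + sin α − sin β) = 0.359557 rad; t = (φ − α) mod 2π = 2.812604 rad, q = (β − φ) mod 2π = 1.046319 rad → L = 2.33·(2.812604 + 2.661127 + 1.046319) = 2.33·6.520050 = 15.191717 m
RSR: p² = 2 + d² − 2cos(α−β) + 2d(sin β − sin α) = 33.762935; p = √p² = 5.810588; φ = atan2(cos α − cos β, d − sin α + sin β) = -0.161850 rad; t = (α − φ) mod 2π = 3.991989 rad, q = (φ − β) mod 2π = 4.715459 rad → L = 2.33·(3.991989 + 5.810588 + 4.715459) = 2.33·14.518036 = 33.827023 m
LSR: p² = d² − 2 + 2cos(α−β) + 2d(sin α + sin β) = 16.295334; p = √p² = 4.036748; φ = atan2(−cos α − cos β, d + sin α + sin β) − atan2(−2, p) = 0.595372 rad; t = (φ − α) mod 2π = 3.048419 rad, q = (φ − β) mod 2π = 5.472681 rad → L = 2.33·(3.048419 + 4.036748 + 5.472681) = 2.33·12.557848 = 29.259785 m
RSL: p² = d² − 2 + 2cos(α−β) − 2d(sin α + sin β) = 10.520692; p = √p² = 3.243562; φ = atan2(cos α + cos β, d − sin α − sin β) − atan2(2, p) = -0.712779 rad; t = (α − φ) mod 2π = 4.542918 rad, q = (β − φ) mod 2π = 2.118656 rad → L = 2.33·(4.542918 + 3.243562 + 2.118656) = 2.33·9.905136 = 23.078966 m
RLR: c = (6 − d² + 2cos(α−β) + 2d(sin α − sin β))/8 = -3.220367, |c| > 1 → infeasible
LRL: c = (6 − d² + 2cos(α−β) − 2d(sin α − sin β))/8 = 0.114800; p = 2π − arccos c = 4.827443 rad; φ = atan2(cos β − cos α, d + sin α − sin β) = 0.359557 rad; t = (φ − α + p/2) mod 2π = 5.226325 rad, q = (β − α − t + p) mod 2π = 3.460041 rad → L = 2.33·(5.226325 + 4.827443 + 3.460041) = 2.33·13.513809 = 31.487175 m
Shortest: LSL with L = 15.191717 m ≈ 15.1917 m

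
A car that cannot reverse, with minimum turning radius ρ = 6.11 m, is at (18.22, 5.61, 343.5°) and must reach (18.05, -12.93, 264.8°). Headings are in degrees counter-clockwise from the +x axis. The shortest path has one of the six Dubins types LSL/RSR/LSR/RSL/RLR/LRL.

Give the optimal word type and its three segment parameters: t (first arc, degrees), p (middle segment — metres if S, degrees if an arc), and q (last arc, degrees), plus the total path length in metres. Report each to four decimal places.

Let ψ = atan2(Δy, Δx) = atan2(-18.54, -0.17) = -90.5254° be the start→goal bearing.
Normalize: d = |goal − start| / ρ = 18.540779/6.11 = 3.034497, α = (θ_start − ψ) mod 360° = 74.0254° = 1.291986 rad, β = (θ_goal − ψ) mod 360° = 355.3254° = 6.201597 rad.
Common terms: sin α = 0.961384, cos α = 0.275212, sin β = -0.081498, cos β = 0.996674, cos(α−β) = 0.195946, d² = 9.208175. Work in radians in the unit-radius frame; every candidate has L = ρ·(t + p + q).
LSL: p² = 2 + d² − 2cos(α−β) + 2d(sin α − sin β) = 17.145522; p = √p² = 4.140715; φ = atan2(cos β − cos α, d + sin α − sin β) = 0.175130 rad; t = (φ − α) mod 2π = 5.166329 rad, q = (β − φ) mod 2π = 6.026467 rad → L = 6.11·(5.166329 + 4.140715 + 6.026467) = 6.11·15.333512 = 93.687756 m
RSR: p² = 2 + d² − 2cos(α−β) + 2d(sin β − sin α) = 4.487042; p = √p² = 2.118264; φ = atan2(cos α − cos β, d − sin α + sin β) = -0.347545 rad; t = (α − φ) mod 2π = 1.639531 rad, q = (φ − β) mod 2π = 6.017228 rad → L = 6.11·(1.639531 + 2.118264 + 6.017228) = 6.11·9.775023 = 59.725393 m
LSR: p² = d² − 2 + 2cos(α−β) + 2d(sin α + sin β) = 12.940091; p = √p² = 3.597234; φ = atan2(−cos α − cos β, d + sin α + sin β) − atan2(−2, p) = 0.193260 rad; t = (φ − α) mod 2π = 5.184459 rad, q = (φ − β) mod 2π = 0.274848 rad → L = 6.11·(5.184459 + 3.597234 + 0.274848) = 6.11·9.056541 = 55.335463 m
RSL: p² = d² − 2 + 2cos(α−β) − 2d(sin α + sin β) = 2.260043; p = √p² = 1.503344; φ = atan2(cos α + cos β, d − sin α − sin β) − atan2(2, p) = -0.392963 rad; t = (α − φ) mod 2π = 1.684949 rad, q = (β − φ) mod 2π = 0.311375 rad → L = 6.11·(1.684949 + 1.503344 + 0.311375) = 6.11·3.499668 = 21.382972 m
RLR: c = (6 − d² + 2cos(α−β) + 2d(sin α − sin β))/8 = 0.439120; p = 2π − arccos c = 5.167008 rad; φ = atan2(cos α − cos β, d − sin α + sin β) = -0.347545 rad; t = (α − φ + p/2) mod 2π = 4.223035 rad, q = (α − β − t + p) mod 2π = 2.317546 rad → L = 6.11·(4.223035 + 5.167008 + 2.317546) = 6.11·11.707589 = 71.533371 m
LRL: c = (6 − d² + 2cos(α−β) − 2d(sin α − sin β))/8 = -1.143190, |c| > 1 → infeasible
Shortest: RSL with L = 21.382972 m ≈ 21.3830 m
Convert RSL to answer units (arcs ×180/π): t = 1.684949·180/π = 96.5405°, p = ρ·p = 6.11·1.503344 = 9.1854 m, q = 0.311375·180/π = 17.8405°, L = 21.3830 m.

RSL: t = 96.5405°, p = 9.1854 m, q = 17.8405°, L = 21.3830 m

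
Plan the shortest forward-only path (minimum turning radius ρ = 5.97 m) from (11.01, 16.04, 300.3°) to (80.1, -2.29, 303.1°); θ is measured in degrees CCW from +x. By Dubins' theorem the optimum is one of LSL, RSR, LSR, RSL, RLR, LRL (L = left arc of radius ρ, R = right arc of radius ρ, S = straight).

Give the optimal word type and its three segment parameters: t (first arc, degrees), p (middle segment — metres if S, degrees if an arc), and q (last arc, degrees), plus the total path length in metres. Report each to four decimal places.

Let ψ = atan2(Δy, Δx) = atan2(-18.33, 69.09) = -14.8586° be the start→goal bearing.
Normalize: d = |goal − start| / ρ = 71.480186/5.97 = 11.973230, α = (θ_start − ψ) mod 360° = 315.1586° = 5.500555 rad, β = (θ_goal − ψ) mod 360° = 317.9586° = 5.549425 rad.
Common terms: sin α = -0.705147, cos α = 0.709062, sin β = -0.669667, cos β = 0.742661, cos(α−β) = 0.998806, d² = 143.358249. Work in radians in the unit-radius frame; every candidate has L = ρ·(t + p + q).
LSL: p² = 2 + d² − 2cos(α−β) + 2d(sin α − sin β) = 142.511032; p = √p² = 11.937798; φ = atan2(cos β − cos α, d + sin α − sin β) = 0.002815 rad; t = (φ − α) mod 2π = 0.785444 rad, q = (β − φ) mod 2π = 5.546610 rad → L = 5.97·(0.785444 + 11.937798 + 5.546610) = 5.97·18.269853 = 109.071022 m
RSR: p² = 2 + d² − 2cos(α−β) + 2d(sin β − sin α) = 144.210241; p = √p² = 12.008757; φ = atan2(cos α − cos β, d − sin α + sin β) = -0.002798 rad; t = (α − φ) mod 2π = 5.503353 rad, q = (φ − β) mod 2π = 0.730963 rad → L = 5.97·(5.503353 + 12.008757 + 0.730963) = 5.97·18.243073 = 108.911145 m
LSR: p² = d² − 2 + 2cos(α−β) + 2d(sin α + sin β) = 110.433936; p = √p² = 10.508755; φ = atan2(−cos α − cos β, d + sin α + sin β) − atan2(−2, p) = 0.051940 rad; t = (φ − α) mod 2π = 0.834570 rad, q = (φ − β) mod 2π = 0.785701 rad → L = 5.97·(0.834570 + 10.508755 + 0.785701) = 5.97·12.129026 = 72.410284 m
RSL: p² = d² − 2 + 2cos(α−β) − 2d(sin α + sin β) = 176.277785; p = √p² = 13.276964; φ = atan2(cos α + cos β, d − sin α − sin β) − atan2(2, p) = -0.041179 rad; t = (α − φ) mod 2π = 5.541735 rad, q = (β − φ) mod 2π = 5.590604 rad → L = 5.97·(5.541735 + 13.276964 + 5.590604) = 5.97·24.409303 = 145.723540 m
RLR: c = (6 − d² + 2cos(α−β) + 2d(sin α − sin β))/8 = -17.026280, |c| > 1 → infeasible
LRL: c = (6 − d² + 2cos(α−β) − 2d(sin α − sin β))/8 = -16.813879, |c| > 1 → infeasible
Shortest: LSR with L = 72.410284 m ≈ 72.4103 m
Convert LSR to answer units (arcs ×180/π): t = 0.834570·180/π = 47.8173°, p = ρ·p = 5.97·10.508755 = 62.7373 m, q = 0.785701·180/π = 45.0173°, L = 72.4103 m.

LSR: t = 47.8173°, p = 62.7373 m, q = 45.0173°, L = 72.4103 m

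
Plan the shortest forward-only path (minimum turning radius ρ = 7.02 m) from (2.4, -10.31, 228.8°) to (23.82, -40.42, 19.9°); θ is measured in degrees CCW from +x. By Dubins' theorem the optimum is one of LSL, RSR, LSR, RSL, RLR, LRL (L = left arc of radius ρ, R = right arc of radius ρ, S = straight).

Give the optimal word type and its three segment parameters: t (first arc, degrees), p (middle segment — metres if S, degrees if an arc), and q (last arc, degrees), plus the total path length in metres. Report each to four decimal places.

Let ψ = atan2(Δy, Δx) = atan2(-30.11, 21.42) = -54.5723° be the start→goal bearing.
Normalize: d = |goal − start| / ρ = 36.951705/7.02 = 5.263776, α = (θ_start − ψ) mod 360° = 283.3723° = 4.945779 rad, β = (θ_goal − ψ) mod 360° = 74.4723° = 1.299786 rad.
Common terms: sin α = -0.972888, cos α = 0.231277, sin β = 0.963501, cos β = 0.267705, cos(α−β) = -0.875465, d² = 27.707334. Work in radians in the unit-radius frame; every candidate has L = ρ·(t + p + q).
LSL: p² = 2 + d² − 2cos(α−β) + 2d(sin α − sin β) = 11.072829; p = √p² = 3.327586; φ = atan2(cos β − cos α, d + sin α − sin β) = 0.010947 rad; t = (φ − α) mod 2π = 1.348353 rad, q = (β − φ) mod 2π = 1.288839 rad → L = 7.02·(1.348353 + 3.327586 + 1.288839) = 7.02·5.964779 = 41.872746 m
RSR: p² = 2 + d² − 2cos(α−β) + 2d(sin β − sin α) = 51.843697; p = √p² = 7.200257; φ = atan2(cos α − cos β, d − sin α + sin β) = -0.005059 rad; t = (α − φ) mod 2π = 4.950838 rad, q = (φ − β) mod 2π = 4.978340 rad → L = 7.02·(4.950838 + 7.200257 + 4.978340) = 7.02·17.129435 = 120.248633 m
LSR: p² = d² − 2 + 2cos(α−β) + 2d(sin α + sin β) = 23.857584; p = √p² = 4.884423; φ = atan2(−cos α − cos β, d + sin α + sin β) − atan2(−2, p) = 0.293958 rad; t = (φ − α) mod 2π = 1.631364 rad, q = (φ − β) mod 2π = 5.277357 rad → L = 7.02·(1.631364 + 4.884423 + 5.277357) = 7.02·11.793144 = 82.787872 m
RSL: p² = d² − 2 + 2cos(α−β) − 2d(sin α + sin β) = 24.055226; p = √p² = 4.904613; φ = atan2(cos α + cos β, d − sin α − sin β) − atan2(2, p) = -0.292849 rad; t = (α − φ) mod 2π = 5.238628 rad, q = (β − φ) mod 2π = 1.592635 rad → L = 7.02·(5.238628 + 4.904613 + 1.592635) = 7.02·11.735876 = 82.385851 m
RLR: c = (6 − d² + 2cos(α−β) + 2d(sin α − sin β))/8 = -5.480462, |c| > 1 → infeasible
LRL: c = (6 − d² + 2cos(α−β) − 2d(sin α − sin β))/8 = -0.384104; p = 2π − arccos c = 4.318152 rad; φ = atan2(cos β − cos α, d + sin α − sin β) = 0.010947 rad; t = (φ − α + p/2) mod 2π = 3.507430 rad, q = (β − α − t + p) mod 2π = 3.447915 rad → L = 7.02·(3.507430 + 4.318152 + 3.447915) = 7.02·11.273497 = 79.139948 m
Shortest: LSL with L = 41.872746 m ≈ 41.8727 m
Convert LSL to answer units (arcs ×180/π): t = 1.348353·180/π = 77.2550°, p = ρ·p = 7.02·3.327586 = 23.3597 m, q = 1.288839·180/π = 73.8450°, L = 41.8727 m.

LSL: t = 77.2550°, p = 23.3597 m, q = 73.8450°, L = 41.8727 m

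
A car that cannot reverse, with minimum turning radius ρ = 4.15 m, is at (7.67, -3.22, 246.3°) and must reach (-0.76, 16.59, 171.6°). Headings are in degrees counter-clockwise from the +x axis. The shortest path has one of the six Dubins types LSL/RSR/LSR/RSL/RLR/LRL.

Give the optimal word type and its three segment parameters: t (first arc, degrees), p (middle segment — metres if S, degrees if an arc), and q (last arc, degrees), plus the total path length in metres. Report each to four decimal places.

Let ψ = atan2(Δy, Δx) = atan2(19.81, -8.43) = 113.0518° be the start→goal bearing.
Normalize: d = |goal − start| / ρ = 21.529073/4.15 = 5.187729, α = (θ_start − ψ) mod 360° = 133.2482° = 2.325619 rad, β = (θ_goal − ψ) mod 360° = 58.5482° = 1.021858 rad.
Common terms: sin α = 0.728393, cos α = -0.685160, sin β = 0.853079, cos β = 0.521781, cos(α−β) = 0.263873, d² = 26.912527. Work in radians in the unit-radius frame; every candidate has L = ρ·(t + p + q).
LSL: p² = 2 + d² − 2cos(α−β) + 2d(sin α − sin β) = 27.091102; p = √p² = 5.204911; φ = atan2(cos β − cos α, d + sin α − sin β) = 0.234015 rad; t = (φ − α) mod 2π = 4.191581 rad, q = (β − φ) mod 2π = 0.787843 rad → L = 4.15·(4.191581 + 5.204911 + 0.787843) = 4.15·10.184336 = 42.264993 m
RSR: p² = 2 + d² − 2cos(α−β) + 2d(sin β − sin α) = 29.678460; p = √p² = 5.447794; φ = atan2(cos α − cos β, d − sin α + sin β) = -0.223400 rad; t = (α − φ) mod 2π = 2.549020 rad, q = (φ − β) mod 2π = 5.037926 rad → L = 4.15·(2.549020 + 5.447794 + 5.037926) = 4.15·13.034740 = 54.094172 m
LSR: p² = d² − 2 + 2cos(α−β) + 2d(sin α + sin β) = 41.848768; p = √p² = 6.469062; φ = atan2(−cos α − cos β, d + sin α + sin β) − atan2(−2, p) = 0.323973 rad; t = (φ − α) mod 2π = 4.281539 rad, q = (φ − β) mod 2π = 5.585300 rad → L = 4.15·(4.281539 + 6.469062 + 5.585300) = 4.15·16.335902 = 67.793993 m
RSL: p² = d² − 2 + 2cos(α−β) − 2d(sin α + sin β) = 9.031779; p = √p² = 3.005292; φ = atan2(cos α + cos β, d − sin α − sin β) − atan2(2, p) = -0.632463 rad; t = (α − φ) mod 2π = 2.958082 rad, q = (β − φ) mod 2π = 1.654321 rad → L = 4.15·(2.958082 + 3.005292 + 1.654321) = 4.15·7.617695 = 31.613434 m
RLR: c = (6 − d² + 2cos(α−β) + 2d(sin α − sin β))/8 = -2.709808, |c| > 1 → infeasible
LRL: c = (6 − d² + 2cos(α−β) − 2d(sin α − sin β))/8 = -2.386388, |c| > 1 → infeasible
Shortest: RSL with L = 31.613434 m ≈ 31.6134 m
Convert RSL to answer units (arcs ×180/π): t = 2.958082·180/π = 169.4856°, p = ρ·p = 4.15·3.005292 = 12.4720 m, q = 1.654321·180/π = 94.7856°, L = 31.6134 m.

RSL: t = 169.4856°, p = 12.4720 m, q = 94.7856°, L = 31.6134 m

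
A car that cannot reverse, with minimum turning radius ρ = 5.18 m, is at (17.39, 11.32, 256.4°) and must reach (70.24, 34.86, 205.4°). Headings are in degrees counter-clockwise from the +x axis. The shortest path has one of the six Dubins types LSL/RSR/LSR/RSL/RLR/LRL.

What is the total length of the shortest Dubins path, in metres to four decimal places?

81.8515 m

Let ψ = atan2(Δy, Δx) = atan2(23.54, 52.85) = 24.0087° be the start→goal bearing.
Normalize: d = |goal − start| / ρ = 57.855459/5.18 = 11.169007, α = (θ_start − ψ) mod 360° = 232.3913° = 4.055993 rad, β = (θ_goal − ψ) mod 360° = 181.3913° = 3.165875 rad.
Common terms: sin α = -0.792197, cos α = -0.610266, sin β = -0.024280, cos β = -0.999705, cos(α−β) = 0.629320, d² = 124.746728. Work in radians in the unit-radius frame; every candidate has L = ρ·(t + p + q).
LSL: p² = 2 + d² − 2cos(α−β) + 2d(sin α − sin β) = 108.334348; p = √p² = 10.408379; φ = atan2(cos β − cos α, d + sin α − sin β) = -0.037425 rad; t = (φ − α) mod 2π = 2.189768 rad, q = (β − φ) mod 2π = 3.203299 rad → L = 5.18·(2.189768 + 10.408379 + 3.203299) = 5.18·15.801446 = 81.851491 m
RSR: p² = 2 + d² − 2cos(α−β) + 2d(sin β − sin α) = 142.641826; p = √p² = 11.943275; φ = atan2(cos α − cos β, d − sin α + sin β) = 0.032613 rad; t = (α − φ) mod 2π = 4.023379 rad, q = (φ − β) mod 2π = 3.149924 rad → L = 5.18·(4.023379 + 11.943275 + 3.149924) = 5.18·19.116579 = 99.023877 m
LSR: p² = d² − 2 + 2cos(α−β) + 2d(sin α + sin β) = 105.766912; p = √p² = 10.284304; φ = atan2(−cos α − cos β, d + sin α + sin β) − atan2(−2, p) = 0.346353 rad; t = (φ − α) mod 2π = 2.573545 rad, q = (φ − β) mod 2π = 3.463663 rad → L = 5.18·(2.573545 + 10.284304 + 3.463663) = 5.18·16.321513 = 84.545436 m
RSL: p² = d² − 2 + 2cos(α−β) − 2d(sin α + sin β) = 142.243825; p = √p² = 11.926602; φ = atan2(cos α + cos β, d − sin α − sin β) − atan2(2, p) = -0.299674 rad; t = (α − φ) mod 2π = 4.355667 rad, q = (β − φ) mod 2π = 3.465549 rad → L = 5.18·(4.355667 + 11.926602 + 3.465549) = 5.18·19.747817 = 102.293691 m
RLR: c = (6 − d² + 2cos(α−β) + 2d(sin α − sin β))/8 = -16.830228, |c| > 1 → infeasible
LRL: c = (6 − d² + 2cos(α−β) − 2d(sin α − sin β))/8 = -12.541793, |c| > 1 → infeasible
Shortest: LSL with L = 81.851491 m ≈ 81.8515 m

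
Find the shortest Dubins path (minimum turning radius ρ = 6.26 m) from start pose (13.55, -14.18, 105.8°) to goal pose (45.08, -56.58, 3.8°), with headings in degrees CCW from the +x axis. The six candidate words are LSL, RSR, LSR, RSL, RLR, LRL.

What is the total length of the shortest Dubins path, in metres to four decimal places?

Let ψ = atan2(Δy, Δx) = atan2(-42.40, 31.53) = -53.3643° be the start→goal bearing.
Normalize: d = |goal − start| / ρ = 52.838441/6.26 = 8.440646, α = (θ_start − ψ) mod 360° = 159.1643° = 2.777942 rad, β = (θ_goal − ψ) mod 360° = 57.1643° = 0.997706 rad.
Common terms: sin α = 0.355689, cos α = -0.934604, sin β = 0.840229, cos β = 0.542231, cos(α−β) = -0.207912, d² = 71.244498. Work in radians in the unit-radius frame; every candidate has L = ρ·(t + p + q).
LSL: p² = 2 + d² − 2cos(α−β) + 2d(sin α − sin β) = 65.480658; p = √p² = 8.092012; φ = atan2(cos β − cos α, d + sin α − sin β) = 0.183534 rad; t = (φ − α) mod 2π = 3.688778 rad, q = (β − φ) mod 2π = 0.814172 rad → L = 6.26·(3.688778 + 8.092012 + 0.814172) = 6.26·12.594961 = 78.844459 m
RSR: p² = 2 + d² − 2cos(α−β) + 2d(sin β − sin α) = 81.839985; p = √p² = 9.046545; φ = atan2(cos α − cos β, d − sin α + sin β) = -0.163983 rad; t = (α − φ) mod 2π = 2.941924 rad, q = (φ − β) mod 2π = 5.121497 rad → L = 6.26·(2.941924 + 9.046545 + 5.121497) = 6.26·17.109967 = 107.108391 m
LSR: p² = d² − 2 + 2cos(α−β) + 2d(sin α + sin β) = 89.017317; p = √p² = 9.434899; φ = atan2(−cos α − cos β, d + sin α + sin β) − atan2(−2, p) = 0.249581 rad; t = (φ − α) mod 2π = 3.754825 rad, q = (φ − β) mod 2π = 5.535061 rad → L = 6.26·(3.754825 + 9.434899 + 5.535061) = 6.26·18.724785 = 117.217155 m
RSL: p² = d² − 2 + 2cos(α−β) − 2d(sin α + sin β) = 48.640033; p = √p² = 6.974241; φ = atan2(cos α + cos β, d − sin α − sin β) − atan2(2, p) = -0.333382 rad; t = (α − φ) mod 2π = 3.111323 rad, q = (β − φ) mod 2π = 1.331088 rad → L = 6.26·(3.111323 + 6.974241 + 1.331088) = 6.26·11.416652 = 71.468240 m
RLR: c = (6 − d² + 2cos(α−β) + 2d(sin α − sin β))/8 = -9.229998, |c| > 1 → infeasible
LRL: c = (6 − d² + 2cos(α−β) − 2d(sin α − sin β))/8 = -7.185082, |c| > 1 → infeasible
Shortest: RSL with L = 71.468240 m ≈ 71.4682 m

71.4682 m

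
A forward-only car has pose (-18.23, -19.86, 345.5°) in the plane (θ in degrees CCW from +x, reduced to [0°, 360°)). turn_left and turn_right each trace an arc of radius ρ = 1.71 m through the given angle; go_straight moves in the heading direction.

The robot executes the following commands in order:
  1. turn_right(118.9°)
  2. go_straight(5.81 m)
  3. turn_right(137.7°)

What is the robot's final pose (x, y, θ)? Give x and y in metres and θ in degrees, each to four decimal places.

set_pose: (x, y, θ) = (-18.2300, -19.8600, 345.5000°), ρ = 1.71
turn_right(118.9°): centre at ρ to the right, rotate −118.9° → (-17.4157, -22.6905, 226.6000°)
go_straight(5.81): x += 5.81·cos θ, y += 5.81·sin θ → (-21.4077, -26.9119, 226.6000°)
turn_right(137.7°): centre at ρ to the right, rotate −137.7° → (-24.3598, -25.7041, 88.9000°)

(-24.3598, -25.7041, 88.9000°)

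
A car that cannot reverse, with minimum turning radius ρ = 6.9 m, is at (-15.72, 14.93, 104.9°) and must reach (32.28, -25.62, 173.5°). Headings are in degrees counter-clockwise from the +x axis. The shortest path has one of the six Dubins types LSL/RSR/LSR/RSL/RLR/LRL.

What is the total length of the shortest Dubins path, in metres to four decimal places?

90.1520 m

Let ψ = atan2(Δy, Δx) = atan2(-40.55, 48.00) = -40.1908° be the start→goal bearing.
Normalize: d = |goal − start| / ρ = 62.835519/6.9 = 9.106597, α = (θ_start − ψ) mod 360° = 145.0908° = 2.532313 rad, β = (θ_goal − ψ) mod 360° = 213.6908° = 3.729609 rad.
Common terms: sin α = 0.572277, cos α = -0.820060, sin β = -0.554711, cos β = -0.832043, cos(α−β) = 0.364877, d² = 82.930109. Work in radians in the unit-radius frame; every candidate has L = ρ·(t + p + q).
LSL: p² = 2 + d² − 2cos(α−β) + 2d(sin α − sin β) = 104.726414; p = √p² = 10.233592; φ = atan2(cos β − cos α, d + sin α − sin β) = -0.001171 rad; t = (φ − α) mod 2π = 3.749701 rad, q = (β − φ) mod 2π = 3.730780 rad → L = 6.9·(3.749701 + 10.233592 + 3.730780) = 6.9·17.714074 = 122.227108 m
RSR: p² = 2 + d² − 2cos(α−β) + 2d(sin β − sin α) = 63.674297; p = √p² = 7.979618; φ = atan2(cos α − cos β, d − sin α + sin β) = 0.001502 rad; t = (α − φ) mod 2π = 2.530811 rad, q = (φ − β) mod 2π = 2.555078 rad → L = 6.9·(2.530811 + 7.979618 + 2.555078) = 6.9·13.065507 = 90.151999 m
LSR: p² = d² − 2 + 2cos(α−β) + 2d(sin α + sin β) = 81.979785; p = √p² = 9.054269; φ = atan2(−cos α − cos β, d + sin α + sin β) − atan2(−2, p) = 0.396528 rad; t = (φ − α) mod 2π = 4.147400 rad, q = (φ − β) mod 2π = 2.950104 rad → L = 6.9·(4.147400 + 9.054269 + 2.950104) = 6.9·16.151773 = 111.447232 m
RSL: p² = d² − 2 + 2cos(α−β) − 2d(sin α + sin β) = 81.339940; p = √p² = 9.018866; φ = atan2(cos α + cos β, d − sin α − sin β) − atan2(2, p) = -0.398032 rad; t = (α − φ) mod 2π = 2.930345 rad, q = (β − φ) mod 2π = 4.127641 rad → L = 6.9·(2.930345 + 9.018866 + 4.127641) = 6.9·16.076851 = 110.930272 m
RLR: c = (6 − d² + 2cos(α−β) + 2d(sin α − sin β))/8 = -6.959287, |c| > 1 → infeasible
LRL: c = (6 − d² + 2cos(α−β) − 2d(sin α − sin β))/8 = -12.090802, |c| > 1 → infeasible
Shortest: RSR with L = 90.151999 m ≈ 90.1520 m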